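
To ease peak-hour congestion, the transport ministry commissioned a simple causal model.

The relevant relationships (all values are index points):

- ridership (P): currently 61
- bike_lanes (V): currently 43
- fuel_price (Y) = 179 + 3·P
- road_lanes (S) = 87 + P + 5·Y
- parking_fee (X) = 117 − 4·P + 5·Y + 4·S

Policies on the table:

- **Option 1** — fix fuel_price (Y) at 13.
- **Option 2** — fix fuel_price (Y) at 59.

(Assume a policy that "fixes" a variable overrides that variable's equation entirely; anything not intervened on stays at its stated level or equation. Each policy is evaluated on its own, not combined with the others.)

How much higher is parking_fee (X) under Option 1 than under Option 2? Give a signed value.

-1150

Option 1 (Y := 13):
  P = 61
  Y = 13
  S = 87 + 61 + 5·13 = 213
  X = 117 − 4·61 + 5·13 + 4·213 = 790
Option 2 (Y := 59):
  P = 61
  Y = 59
  S = 87 + 61 + 5·59 = 443
  X = 117 − 4·61 + 5·59 + 4·443 = 1940
X: 790 − 1940 = -1150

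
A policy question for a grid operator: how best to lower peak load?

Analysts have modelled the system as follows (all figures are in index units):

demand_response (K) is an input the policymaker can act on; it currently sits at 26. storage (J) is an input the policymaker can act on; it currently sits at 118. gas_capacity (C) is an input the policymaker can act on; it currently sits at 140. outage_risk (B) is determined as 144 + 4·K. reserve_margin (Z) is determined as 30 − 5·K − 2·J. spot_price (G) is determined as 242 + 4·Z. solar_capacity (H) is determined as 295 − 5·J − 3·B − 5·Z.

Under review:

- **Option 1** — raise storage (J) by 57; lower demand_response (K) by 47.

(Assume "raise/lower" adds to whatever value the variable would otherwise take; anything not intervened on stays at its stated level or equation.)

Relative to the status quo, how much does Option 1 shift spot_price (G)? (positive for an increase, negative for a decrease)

Baseline:
  K = 26
  J = 118
  Z = 30 − 5·26 − 2·118 = -336
  G = 242 + 4·(-336) = -1102
Option 1 (J + 57, K − 47):
  K = 26 − 47 = -21
  J = 118 + 57 = 175
  Z = 30 − 5·(-21) − 2·175 = -215
  G = 242 + 4·(-215) = -618
Change in G: -618 − (-1102) = 484

484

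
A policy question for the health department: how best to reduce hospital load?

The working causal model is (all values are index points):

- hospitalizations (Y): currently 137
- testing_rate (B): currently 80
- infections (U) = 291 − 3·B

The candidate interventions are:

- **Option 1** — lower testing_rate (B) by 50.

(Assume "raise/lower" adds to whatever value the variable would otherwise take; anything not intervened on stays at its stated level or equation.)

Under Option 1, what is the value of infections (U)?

Option 1 (B − 50):
  B = 80 − 50 = 30
  U = 291 − 3·30 = 201

201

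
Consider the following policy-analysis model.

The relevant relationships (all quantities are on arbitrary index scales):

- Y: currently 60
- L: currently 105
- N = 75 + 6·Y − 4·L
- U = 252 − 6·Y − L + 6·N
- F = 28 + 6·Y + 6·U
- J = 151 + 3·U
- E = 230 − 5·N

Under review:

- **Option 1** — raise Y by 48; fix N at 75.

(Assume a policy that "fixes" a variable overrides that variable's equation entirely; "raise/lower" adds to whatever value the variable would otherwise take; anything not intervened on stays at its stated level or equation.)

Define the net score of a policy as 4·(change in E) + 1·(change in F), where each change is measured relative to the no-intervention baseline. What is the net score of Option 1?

-480

Baseline:
  Y = 60
  L = 105
  N = 75 + 6·60 − 4·105 = 15
  U = 252 − 6·60 − 105 + 6·15 = -123
  F = 28 + 6·60 + 6·(-123) = -350
  E = 230 − 5·15 = 155
Option 1 (Y + 48, N := 75):
  Y = 60 + 48 = 108
  L = 105
  N = 75
  U = 252 − 6·108 − 105 + 6·75 = -51
  F = 28 + 6·108 + 6·(-51) = 370
  E = 230 − 5·75 = -145
ΔE = -145 − 155 = -300; ΔF = 370 − (-350) = 720
Score = 4·(-300) + 1·720 = -480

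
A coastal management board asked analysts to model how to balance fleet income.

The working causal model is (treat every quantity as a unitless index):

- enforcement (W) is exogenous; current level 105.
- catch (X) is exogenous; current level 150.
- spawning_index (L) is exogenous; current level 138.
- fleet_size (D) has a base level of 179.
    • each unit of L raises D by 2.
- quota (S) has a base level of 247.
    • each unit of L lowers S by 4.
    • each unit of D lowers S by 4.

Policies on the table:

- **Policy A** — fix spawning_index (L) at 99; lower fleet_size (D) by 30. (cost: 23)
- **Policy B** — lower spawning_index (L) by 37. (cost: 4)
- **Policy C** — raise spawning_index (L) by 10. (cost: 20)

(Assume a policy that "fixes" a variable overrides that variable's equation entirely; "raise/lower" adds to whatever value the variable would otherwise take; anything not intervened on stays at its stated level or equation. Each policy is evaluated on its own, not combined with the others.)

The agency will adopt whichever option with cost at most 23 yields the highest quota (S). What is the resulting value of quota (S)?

-1537

Policy A (L := 99, D − 30):
  L = 99
  D = 179 + 2·99 (−30 from intervention) = 347
  S = 247 − 4·99 − 4·347 = -1537
Policy B (L − 37):
  L = 138 − 37 = 101
  D = 179 + 2·101 = 381
  S = 247 − 4·101 − 4·381 = -1681
Policy C (L + 10):
  L = 138 + 10 = 148
  D = 179 + 2·148 = 475
  S = 247 − 4·148 − 4·475 = -2245
Comparing — Policy A: S=-1537, Policy B: S=-1681, Policy C: S=-2245. Highest is -1537 (Policy A).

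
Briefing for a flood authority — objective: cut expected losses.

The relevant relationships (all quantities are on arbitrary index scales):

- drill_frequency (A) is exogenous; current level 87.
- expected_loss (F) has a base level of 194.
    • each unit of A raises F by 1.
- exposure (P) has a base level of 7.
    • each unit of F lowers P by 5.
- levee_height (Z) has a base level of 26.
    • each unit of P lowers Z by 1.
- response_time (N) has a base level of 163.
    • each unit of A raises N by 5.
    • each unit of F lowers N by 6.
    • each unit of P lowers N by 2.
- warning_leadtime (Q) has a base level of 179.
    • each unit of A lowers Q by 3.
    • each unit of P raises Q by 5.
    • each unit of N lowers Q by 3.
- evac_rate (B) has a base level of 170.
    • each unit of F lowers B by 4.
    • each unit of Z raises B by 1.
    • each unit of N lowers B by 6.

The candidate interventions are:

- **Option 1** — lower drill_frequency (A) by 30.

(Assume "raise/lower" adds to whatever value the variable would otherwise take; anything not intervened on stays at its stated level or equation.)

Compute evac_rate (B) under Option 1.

Option 1 (A − 30):
  A = 87 − 30 = 57
  F = 194 + 57 = 251
  P = 7 − 5·251 = -1248
  Z = 26 − (-1248) = 1274
  N = 163 + 5·57 − 6·251 − 2·(-1248) = 1438
  B = 170 − 4·251 + 1274 − 6·1438 = -8188

-8188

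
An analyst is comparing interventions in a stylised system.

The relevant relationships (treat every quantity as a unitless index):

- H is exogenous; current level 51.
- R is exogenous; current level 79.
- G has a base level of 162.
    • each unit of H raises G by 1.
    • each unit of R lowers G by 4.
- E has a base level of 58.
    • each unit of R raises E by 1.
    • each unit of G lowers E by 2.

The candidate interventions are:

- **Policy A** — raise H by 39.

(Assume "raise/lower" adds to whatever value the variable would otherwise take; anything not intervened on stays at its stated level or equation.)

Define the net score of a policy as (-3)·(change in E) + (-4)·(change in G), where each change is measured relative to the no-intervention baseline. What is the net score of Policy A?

78

Baseline:
  H = 51
  R = 79
  G = 162 + 51 − 4·79 = -103
  E = 58 + 79 − 2·(-103) = 343
Policy A (H + 39):
  H = 51 + 39 = 90
  R = 79
  G = 162 + 90 − 4·79 = -64
  E = 58 + 79 − 2·(-64) = 265
ΔE = 265 − 343 = -78; ΔG = -64 − (-103) = 39
Score = (-3)·(-78) + (-4)·39 = 78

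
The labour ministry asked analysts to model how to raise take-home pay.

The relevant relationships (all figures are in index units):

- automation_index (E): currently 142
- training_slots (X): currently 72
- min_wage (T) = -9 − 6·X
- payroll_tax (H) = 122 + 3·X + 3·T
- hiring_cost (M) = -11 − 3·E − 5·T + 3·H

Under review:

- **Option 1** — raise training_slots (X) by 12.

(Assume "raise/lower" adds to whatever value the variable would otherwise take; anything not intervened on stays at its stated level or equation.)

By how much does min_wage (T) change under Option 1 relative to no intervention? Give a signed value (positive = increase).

-72

Baseline:
  X = 72
  T = -9 − 6·72 = -441
Option 1 (X + 12):
  X = 72 + 12 = 84
  T = -9 − 6·84 = -513
Change in T: -513 − (-441) = -72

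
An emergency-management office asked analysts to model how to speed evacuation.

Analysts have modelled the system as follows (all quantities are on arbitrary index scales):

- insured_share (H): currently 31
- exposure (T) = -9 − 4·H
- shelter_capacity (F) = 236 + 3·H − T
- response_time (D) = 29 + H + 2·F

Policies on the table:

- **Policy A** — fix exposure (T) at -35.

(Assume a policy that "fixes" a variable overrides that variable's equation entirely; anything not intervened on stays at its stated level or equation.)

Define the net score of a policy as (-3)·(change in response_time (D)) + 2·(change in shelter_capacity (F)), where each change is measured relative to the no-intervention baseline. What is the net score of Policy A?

Baseline:
  H = 31
  T = -9 − 4·31 = -133
  F = 236 + 3·31 − (-133) = 462
  D = 29 + 31 + 2·462 = 984
Policy A (T := -35):
  H = 31
  T = -35
  F = 236 + 3·31 − (-35) = 364
  D = 29 + 31 + 2·364 = 788
ΔD = 788 − 984 = -196; ΔF = 364 − 462 = -98
Score = (-3)·(-196) + 2·(-98) = 392

392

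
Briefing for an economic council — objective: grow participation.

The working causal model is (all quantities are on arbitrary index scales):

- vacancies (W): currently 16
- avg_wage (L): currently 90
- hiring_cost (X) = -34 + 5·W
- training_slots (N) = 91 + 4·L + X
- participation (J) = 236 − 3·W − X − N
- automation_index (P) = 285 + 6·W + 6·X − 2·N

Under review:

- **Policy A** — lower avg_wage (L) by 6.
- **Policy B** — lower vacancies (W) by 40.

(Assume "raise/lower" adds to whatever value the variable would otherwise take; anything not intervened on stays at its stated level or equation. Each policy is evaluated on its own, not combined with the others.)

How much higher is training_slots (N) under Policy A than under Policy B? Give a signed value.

176

Policy A (L − 6):
  W = 16
  L = 90 − 6 = 84
  X = -34 + 5·16 = 46
  N = 91 + 4·84 + 46 = 473
Policy B (W − 40):
  W = 16 − 40 = -24
  L = 90
  X = -34 + 5·(-24) = -154
  N = 91 + 4·90 + (-154) = 297
N: 473 − 297 = 176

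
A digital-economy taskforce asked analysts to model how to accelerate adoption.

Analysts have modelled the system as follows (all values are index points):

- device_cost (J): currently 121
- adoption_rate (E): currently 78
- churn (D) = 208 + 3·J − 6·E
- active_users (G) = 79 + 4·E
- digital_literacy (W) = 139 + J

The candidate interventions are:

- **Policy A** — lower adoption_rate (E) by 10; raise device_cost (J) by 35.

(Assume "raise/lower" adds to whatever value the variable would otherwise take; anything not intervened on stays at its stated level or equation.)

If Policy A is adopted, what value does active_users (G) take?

351

Policy A (E − 10, J + 35):
  E = 78 − 10 = 68
  G = 79 + 4·68 = 351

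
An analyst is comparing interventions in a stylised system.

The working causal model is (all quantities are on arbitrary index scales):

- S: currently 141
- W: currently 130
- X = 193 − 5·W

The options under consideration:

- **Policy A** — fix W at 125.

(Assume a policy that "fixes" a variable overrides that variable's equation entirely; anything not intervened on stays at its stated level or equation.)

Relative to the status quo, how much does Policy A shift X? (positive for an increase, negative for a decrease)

25

Baseline:
  W = 130
  X = 193 − 5·130 = -457
Policy A (W := 125):
  W = 125
  X = 193 − 5·125 = -432
Change in X: -432 − (-457) = 25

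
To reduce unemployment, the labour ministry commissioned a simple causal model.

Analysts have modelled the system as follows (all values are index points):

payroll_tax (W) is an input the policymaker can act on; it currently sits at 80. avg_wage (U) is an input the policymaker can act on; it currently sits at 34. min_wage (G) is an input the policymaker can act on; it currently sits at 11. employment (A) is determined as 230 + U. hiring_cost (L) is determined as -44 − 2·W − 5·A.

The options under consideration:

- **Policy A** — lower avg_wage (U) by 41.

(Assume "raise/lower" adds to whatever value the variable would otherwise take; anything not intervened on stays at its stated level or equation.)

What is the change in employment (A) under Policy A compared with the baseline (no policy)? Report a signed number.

Baseline:
  U = 34
  A = 230 + 34 = 264
Policy A (U − 41):
  U = 34 − 41 = -7
  A = 230 + (-7) = 223
Change in A: 223 − 264 = -41

-41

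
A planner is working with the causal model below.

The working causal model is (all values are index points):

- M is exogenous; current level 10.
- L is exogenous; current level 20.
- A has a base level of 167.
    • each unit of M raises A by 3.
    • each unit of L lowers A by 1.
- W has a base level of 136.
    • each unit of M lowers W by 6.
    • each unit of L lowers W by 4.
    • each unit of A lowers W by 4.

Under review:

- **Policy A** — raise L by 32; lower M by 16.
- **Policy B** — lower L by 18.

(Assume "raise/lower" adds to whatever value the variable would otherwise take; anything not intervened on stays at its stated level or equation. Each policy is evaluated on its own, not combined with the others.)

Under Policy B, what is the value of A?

195

Policy B (L − 18):
  M = 10
  L = 20 − 18 = 2
  A = 167 + 3·10 − 2 = 195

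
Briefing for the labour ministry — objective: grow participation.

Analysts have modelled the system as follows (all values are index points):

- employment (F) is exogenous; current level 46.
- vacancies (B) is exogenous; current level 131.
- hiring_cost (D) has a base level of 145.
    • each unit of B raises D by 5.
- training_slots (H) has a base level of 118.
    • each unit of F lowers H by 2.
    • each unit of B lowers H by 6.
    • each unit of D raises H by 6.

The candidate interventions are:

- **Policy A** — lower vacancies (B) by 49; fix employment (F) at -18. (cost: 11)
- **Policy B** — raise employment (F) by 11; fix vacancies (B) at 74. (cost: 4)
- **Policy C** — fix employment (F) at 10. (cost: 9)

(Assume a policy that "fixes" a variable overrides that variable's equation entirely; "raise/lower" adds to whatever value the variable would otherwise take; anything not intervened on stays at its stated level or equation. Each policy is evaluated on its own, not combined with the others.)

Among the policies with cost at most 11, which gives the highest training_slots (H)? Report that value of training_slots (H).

Policy A (B − 49, F := -18):
  F = -18
  B = 131 − 49 = 82
  D = 145 + 5·82 = 555
  H = 118 − 2·(-18) − 6·82 + 6·555 = 2992
Policy B (F + 11, B := 74):
  F = 46 + 11 = 57
  B = 74
  D = 145 + 5·74 = 515
  H = 118 − 2·57 − 6·74 + 6·515 = 2650
Policy C (F := 10):
  F = 10
  B = 131
  D = 145 + 5·131 = 800
  H = 118 − 2·10 − 6·131 + 6·800 = 4112
Comparing — Policy A: H=2992, Policy B: H=2650, Policy C: H=4112. Highest is 4112 (Policy C).

4112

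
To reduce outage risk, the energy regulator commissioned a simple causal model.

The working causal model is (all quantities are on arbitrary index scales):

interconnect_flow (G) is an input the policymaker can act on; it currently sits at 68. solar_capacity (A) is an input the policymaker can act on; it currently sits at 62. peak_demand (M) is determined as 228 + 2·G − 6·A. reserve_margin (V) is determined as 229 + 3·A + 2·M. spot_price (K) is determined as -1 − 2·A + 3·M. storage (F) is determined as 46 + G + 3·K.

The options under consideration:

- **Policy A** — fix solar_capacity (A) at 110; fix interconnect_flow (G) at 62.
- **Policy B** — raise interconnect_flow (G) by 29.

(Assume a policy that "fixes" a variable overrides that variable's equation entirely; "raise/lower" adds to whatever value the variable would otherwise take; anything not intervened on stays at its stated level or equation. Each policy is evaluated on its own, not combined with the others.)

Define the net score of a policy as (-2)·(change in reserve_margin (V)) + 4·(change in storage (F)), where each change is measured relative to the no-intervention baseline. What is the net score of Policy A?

Baseline:
  G = 68
  A = 62
  M = 228 + 2·68 − 6·62 = -8
  V = 229 + 3·62 + 2·(-8) = 399
  K = -1 − 2·62 + 3·(-8) = -149
  F = 46 + 68 + 3·(-149) = -333
Policy A (A := 110, G := 62):
  G = 62
  A = 110
  M = 228 + 2·62 − 6·110 = -308
  V = 229 + 3·110 + 2·(-308) = -57
  K = -1 − 2·110 + 3·(-308) = -1145
  F = 46 + 62 + 3·(-1145) = -3327
ΔV = -57 − 399 = -456; ΔF = -3327 − (-333) = -2994
Score = (-2)·(-456) + 4·(-2994) = -11064

-11064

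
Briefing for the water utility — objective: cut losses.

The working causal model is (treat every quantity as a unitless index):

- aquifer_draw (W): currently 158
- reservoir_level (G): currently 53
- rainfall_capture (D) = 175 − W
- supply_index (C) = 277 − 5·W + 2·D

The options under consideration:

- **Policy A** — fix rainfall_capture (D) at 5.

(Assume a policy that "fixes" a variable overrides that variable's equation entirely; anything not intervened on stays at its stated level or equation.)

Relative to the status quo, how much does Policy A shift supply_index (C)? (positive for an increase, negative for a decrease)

-24

Baseline:
  W = 158
  D = 175 − 158 = 17
  C = 277 − 5·158 + 2·17 = -479
Policy A (D := 5):
  W = 158
  D = 5
  C = 277 − 5·158 + 2·5 = -503
Change in C: -503 − (-479) = -24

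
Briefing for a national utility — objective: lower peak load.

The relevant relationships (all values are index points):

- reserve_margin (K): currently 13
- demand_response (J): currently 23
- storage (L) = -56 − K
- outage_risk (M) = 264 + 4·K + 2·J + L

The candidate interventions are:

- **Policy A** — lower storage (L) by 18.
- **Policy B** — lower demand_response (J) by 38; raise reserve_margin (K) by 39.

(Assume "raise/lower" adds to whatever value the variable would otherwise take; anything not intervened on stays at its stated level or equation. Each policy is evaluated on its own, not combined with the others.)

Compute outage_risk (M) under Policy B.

334

Policy B (J − 38, K + 39):
  K = 13 + 39 = 52
  J = 23 − 38 = -15
  L = -56 − 52 = -108
  M = 264 + 4·52 + 2·(-15) + (-108) = 334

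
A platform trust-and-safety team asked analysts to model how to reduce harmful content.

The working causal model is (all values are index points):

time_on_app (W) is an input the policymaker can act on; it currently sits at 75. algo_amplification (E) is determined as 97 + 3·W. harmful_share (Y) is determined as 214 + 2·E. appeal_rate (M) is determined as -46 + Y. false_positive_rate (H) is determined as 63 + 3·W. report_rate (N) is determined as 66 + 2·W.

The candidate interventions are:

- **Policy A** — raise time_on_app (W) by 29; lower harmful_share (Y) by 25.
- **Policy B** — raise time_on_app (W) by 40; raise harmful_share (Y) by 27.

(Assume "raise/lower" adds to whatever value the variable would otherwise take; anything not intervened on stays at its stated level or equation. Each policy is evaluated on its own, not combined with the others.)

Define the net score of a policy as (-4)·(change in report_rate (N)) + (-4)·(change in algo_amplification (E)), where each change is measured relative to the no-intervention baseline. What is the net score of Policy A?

Baseline:
  W = 75
  E = 97 + 3·75 = 322
  N = 66 + 2·75 = 216
Policy A (W + 29, Y − 25):
  W = 75 + 29 = 104
  E = 97 + 3·104 = 409
  N = 66 + 2·104 = 274
ΔN = 274 − 216 = 58; ΔE = 409 − 322 = 87
Score = (-4)·58 + (-4)·87 = -580

-580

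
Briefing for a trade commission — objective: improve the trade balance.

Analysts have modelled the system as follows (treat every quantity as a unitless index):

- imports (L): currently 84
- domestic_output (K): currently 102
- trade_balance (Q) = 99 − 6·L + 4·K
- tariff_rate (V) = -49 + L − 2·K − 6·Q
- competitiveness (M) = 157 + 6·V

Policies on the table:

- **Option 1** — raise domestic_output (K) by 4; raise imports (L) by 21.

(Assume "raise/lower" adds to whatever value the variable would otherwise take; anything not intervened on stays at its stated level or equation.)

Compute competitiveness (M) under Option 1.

3073

Option 1 (K + 4, L + 21):
  L = 84 + 21 = 105
  K = 102 + 4 = 106
  Q = 99 − 6·105 + 4·106 = -107
  V = -49 + 105 − 2·106 − 6·(-107) = 486
  M = 157 + 6·486 = 3073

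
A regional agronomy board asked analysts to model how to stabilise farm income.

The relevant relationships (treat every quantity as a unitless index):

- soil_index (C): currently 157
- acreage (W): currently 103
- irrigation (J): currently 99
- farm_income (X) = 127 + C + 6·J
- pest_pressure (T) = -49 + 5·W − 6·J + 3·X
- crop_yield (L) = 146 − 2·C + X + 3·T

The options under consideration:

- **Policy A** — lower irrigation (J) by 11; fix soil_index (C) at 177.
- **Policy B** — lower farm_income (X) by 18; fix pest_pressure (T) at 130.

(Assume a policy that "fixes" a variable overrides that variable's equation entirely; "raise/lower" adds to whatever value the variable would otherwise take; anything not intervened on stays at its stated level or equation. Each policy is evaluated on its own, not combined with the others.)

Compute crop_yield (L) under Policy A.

7926

Policy A (J − 11, C := 177):
  C = 177
  W = 103
  J = 99 − 11 = 88
  X = 127 + 177 + 6·88 = 832
  T = -49 + 5·103 − 6·88 + 3·832 = 2434
  L = 146 − 2·177 + 832 + 3·2434 = 7926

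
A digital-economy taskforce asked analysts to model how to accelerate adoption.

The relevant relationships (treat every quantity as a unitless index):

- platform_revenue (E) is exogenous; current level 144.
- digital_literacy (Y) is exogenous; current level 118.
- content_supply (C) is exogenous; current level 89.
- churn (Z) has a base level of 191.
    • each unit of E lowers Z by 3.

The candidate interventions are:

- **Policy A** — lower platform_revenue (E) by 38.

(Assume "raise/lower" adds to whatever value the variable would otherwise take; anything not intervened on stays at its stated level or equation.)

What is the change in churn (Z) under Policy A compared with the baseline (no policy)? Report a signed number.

Baseline:
  E = 144
  Z = 191 − 3·144 = -241
Policy A (E − 38):
  E = 144 − 38 = 106
  Z = 191 − 3·106 = -127
Change in Z: -127 − (-241) = 114

114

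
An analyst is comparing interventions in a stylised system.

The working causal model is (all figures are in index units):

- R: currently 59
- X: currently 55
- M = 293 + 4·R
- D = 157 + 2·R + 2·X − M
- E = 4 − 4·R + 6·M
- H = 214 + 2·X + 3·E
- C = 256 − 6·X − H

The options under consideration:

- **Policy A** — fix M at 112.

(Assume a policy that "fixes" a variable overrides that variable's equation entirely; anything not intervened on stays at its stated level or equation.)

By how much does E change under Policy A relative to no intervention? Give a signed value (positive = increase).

Baseline:
  R = 59
  M = 293 + 4·59 = 529
  E = 4 − 4·59 + 6·529 = 2942
Policy A (M := 112):
  R = 59
  M = 112
  E = 4 − 4·59 + 6·112 = 440
Change in E: 440 − 2942 = -2502

-2502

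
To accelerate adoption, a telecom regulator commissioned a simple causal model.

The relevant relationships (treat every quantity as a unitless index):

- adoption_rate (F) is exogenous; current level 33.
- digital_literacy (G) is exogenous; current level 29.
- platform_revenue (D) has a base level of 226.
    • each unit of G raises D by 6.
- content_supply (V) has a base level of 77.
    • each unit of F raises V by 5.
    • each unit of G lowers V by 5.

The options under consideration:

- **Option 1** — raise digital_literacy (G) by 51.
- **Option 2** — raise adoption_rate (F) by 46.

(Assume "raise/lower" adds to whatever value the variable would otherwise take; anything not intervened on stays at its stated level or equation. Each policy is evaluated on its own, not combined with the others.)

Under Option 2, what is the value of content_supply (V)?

327

Option 2 (F + 46):
  F = 33 + 46 = 79
  G = 29
  V = 77 + 5·79 − 5·29 = 327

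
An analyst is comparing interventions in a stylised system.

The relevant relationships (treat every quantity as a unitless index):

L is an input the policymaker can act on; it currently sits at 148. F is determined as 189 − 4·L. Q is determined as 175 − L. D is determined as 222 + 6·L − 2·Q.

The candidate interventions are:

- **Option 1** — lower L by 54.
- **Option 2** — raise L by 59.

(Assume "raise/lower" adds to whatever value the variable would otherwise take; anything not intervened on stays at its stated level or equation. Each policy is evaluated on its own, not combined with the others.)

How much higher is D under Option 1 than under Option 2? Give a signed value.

-904

Option 1 (L − 54):
  L = 148 − 54 = 94
  Q = 175 − 94 = 81
  D = 222 + 6·94 − 2·81 = 624
Option 2 (L + 59):
  L = 148 + 59 = 207
  Q = 175 − 207 = -32
  D = 222 + 6·207 − 2·(-32) = 1528
D: 624 − 1528 = -904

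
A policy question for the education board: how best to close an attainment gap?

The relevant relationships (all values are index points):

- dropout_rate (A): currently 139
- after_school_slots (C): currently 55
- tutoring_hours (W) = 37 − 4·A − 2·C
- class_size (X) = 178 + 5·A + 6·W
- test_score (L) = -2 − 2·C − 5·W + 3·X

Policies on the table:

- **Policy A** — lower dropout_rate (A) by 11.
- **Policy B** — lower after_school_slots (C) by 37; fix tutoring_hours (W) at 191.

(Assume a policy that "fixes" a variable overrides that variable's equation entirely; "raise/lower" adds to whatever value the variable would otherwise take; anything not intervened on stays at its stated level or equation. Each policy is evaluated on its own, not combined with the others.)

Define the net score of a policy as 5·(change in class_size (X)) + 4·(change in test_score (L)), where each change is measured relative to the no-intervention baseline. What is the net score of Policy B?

67536

Baseline:
  A = 139
  C = 55
  W = 37 − 4·139 − 2·55 = -629
  X = 178 + 5·139 + 6·(-629) = -2901
  L = -2 − 2·55 − 5·(-629) + 3·(-2901) = -5670
Policy B (C − 37, W := 191):
  A = 139
  C = 55 − 37 = 18
  W = 191
  X = 178 + 5·139 + 6·191 = 2019
  L = -2 − 2·18 − 5·191 + 3·2019 = 5064
ΔX = 2019 − (-2901) = 4920; ΔL = 5064 − (-5670) = 10734
Score = 5·4920 + 4·10734 = 67536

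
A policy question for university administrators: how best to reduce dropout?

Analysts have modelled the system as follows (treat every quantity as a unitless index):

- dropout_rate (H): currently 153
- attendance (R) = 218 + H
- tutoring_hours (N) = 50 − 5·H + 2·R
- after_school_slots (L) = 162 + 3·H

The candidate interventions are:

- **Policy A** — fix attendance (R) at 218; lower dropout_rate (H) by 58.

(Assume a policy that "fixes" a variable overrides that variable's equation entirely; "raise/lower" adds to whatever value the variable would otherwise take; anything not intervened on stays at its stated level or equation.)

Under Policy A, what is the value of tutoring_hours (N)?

Policy A (R := 218, H − 58):
  H = 153 − 58 = 95
  R = 218
  N = 50 − 5·95 + 2·218 = 11

11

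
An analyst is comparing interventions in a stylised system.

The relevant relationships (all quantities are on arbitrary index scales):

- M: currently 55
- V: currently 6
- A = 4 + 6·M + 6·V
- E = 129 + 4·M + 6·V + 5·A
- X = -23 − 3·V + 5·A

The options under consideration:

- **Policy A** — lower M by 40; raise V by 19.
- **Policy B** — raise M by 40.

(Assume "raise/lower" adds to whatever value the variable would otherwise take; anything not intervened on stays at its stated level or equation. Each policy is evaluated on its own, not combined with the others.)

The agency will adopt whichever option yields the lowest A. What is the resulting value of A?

244

Policy A (M − 40, V + 19):
  M = 55 − 40 = 15
  V = 6 + 19 = 25
  A = 4 + 6·15 + 6·25 = 244
Policy B (M + 40):
  M = 55 + 40 = 95
  V = 6
  A = 4 + 6·95 + 6·6 = 610
Comparing — Policy A: A=244, Policy B: A=610. Lowest is 244 (Policy A).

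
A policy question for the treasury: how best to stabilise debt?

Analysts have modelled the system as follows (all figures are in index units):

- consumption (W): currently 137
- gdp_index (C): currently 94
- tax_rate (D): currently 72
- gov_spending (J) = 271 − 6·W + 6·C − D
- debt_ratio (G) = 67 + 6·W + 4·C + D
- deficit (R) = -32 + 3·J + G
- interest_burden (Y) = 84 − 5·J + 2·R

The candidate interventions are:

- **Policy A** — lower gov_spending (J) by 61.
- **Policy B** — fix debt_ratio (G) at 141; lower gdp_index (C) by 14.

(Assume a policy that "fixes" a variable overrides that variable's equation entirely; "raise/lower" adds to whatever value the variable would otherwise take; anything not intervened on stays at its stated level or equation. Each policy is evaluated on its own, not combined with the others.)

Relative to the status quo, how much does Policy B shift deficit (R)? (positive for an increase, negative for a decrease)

Baseline:
  W = 137
  C = 94
  D = 72
  J = 271 − 6·137 + 6·94 − 72 = -59
  G = 67 + 6·137 + 4·94 + 72 = 1337
  R = -32 + 3·(-59) + 1337 = 1128
Policy B (G := 141, C − 14):
  W = 137
  C = 94 − 14 = 80
  D = 72
  J = 271 − 6·137 + 6·80 − 72 = -143
  G = 141
  R = -32 + 3·(-143) + 141 = -320
Change in R: -320 − 1128 = -1448

-1448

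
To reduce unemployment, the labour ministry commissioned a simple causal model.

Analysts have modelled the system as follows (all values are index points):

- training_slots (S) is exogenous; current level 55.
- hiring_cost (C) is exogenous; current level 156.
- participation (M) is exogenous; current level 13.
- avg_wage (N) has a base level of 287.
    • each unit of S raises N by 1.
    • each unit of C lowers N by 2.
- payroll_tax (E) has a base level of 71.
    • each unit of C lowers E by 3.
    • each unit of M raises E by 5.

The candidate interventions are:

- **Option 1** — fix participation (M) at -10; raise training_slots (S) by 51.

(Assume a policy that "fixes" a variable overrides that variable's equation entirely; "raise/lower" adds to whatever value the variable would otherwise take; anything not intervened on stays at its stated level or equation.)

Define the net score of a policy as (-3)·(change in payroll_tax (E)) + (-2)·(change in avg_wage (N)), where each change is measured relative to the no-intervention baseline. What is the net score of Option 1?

Baseline:
  S = 55
  C = 156
  M = 13
  N = 287 + 55 − 2·156 = 30
  E = 71 − 3·156 + 5·13 = -332
Option 1 (M := -10, S + 51):
  S = 55 + 51 = 106
  C = 156
  M = -10
  N = 287 + 106 − 2·156 = 81
  E = 71 − 3·156 + 5·(-10) = -447
ΔE = -447 − (-332) = -115; ΔN = 81 − 30 = 51
Score = (-3)·(-115) + (-2)·51 = 243

243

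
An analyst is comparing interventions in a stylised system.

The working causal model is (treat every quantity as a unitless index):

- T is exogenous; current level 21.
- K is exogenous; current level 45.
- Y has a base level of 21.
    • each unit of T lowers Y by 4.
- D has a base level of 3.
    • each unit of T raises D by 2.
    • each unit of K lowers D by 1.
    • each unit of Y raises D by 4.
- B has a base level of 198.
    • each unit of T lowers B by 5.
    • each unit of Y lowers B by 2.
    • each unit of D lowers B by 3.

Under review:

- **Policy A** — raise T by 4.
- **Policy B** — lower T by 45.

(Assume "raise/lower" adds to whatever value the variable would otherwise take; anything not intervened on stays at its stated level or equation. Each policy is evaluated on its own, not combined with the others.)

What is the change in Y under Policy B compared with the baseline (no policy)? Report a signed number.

180

Baseline:
  T = 21
  Y = 21 − 4·21 = -63
Policy B (T − 45):
  T = 21 − 45 = -24
  Y = 21 − 4·(-24) = 117
Change in Y: 117 − (-63) = 180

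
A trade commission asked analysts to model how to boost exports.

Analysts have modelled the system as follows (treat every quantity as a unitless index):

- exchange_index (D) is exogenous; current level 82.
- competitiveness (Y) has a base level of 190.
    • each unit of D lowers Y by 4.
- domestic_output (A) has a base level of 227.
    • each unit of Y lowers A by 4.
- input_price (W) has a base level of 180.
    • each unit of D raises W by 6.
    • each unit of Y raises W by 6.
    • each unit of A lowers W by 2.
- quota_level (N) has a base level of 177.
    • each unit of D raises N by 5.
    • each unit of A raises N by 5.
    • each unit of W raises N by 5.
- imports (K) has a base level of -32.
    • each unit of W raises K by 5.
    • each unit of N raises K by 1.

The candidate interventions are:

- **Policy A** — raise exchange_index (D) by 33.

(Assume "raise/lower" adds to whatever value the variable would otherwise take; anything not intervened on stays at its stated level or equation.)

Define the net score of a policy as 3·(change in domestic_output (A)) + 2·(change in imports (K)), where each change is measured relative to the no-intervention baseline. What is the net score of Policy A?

-25806

Baseline:
  D = 82
  Y = 190 − 4·82 = -138
  A = 227 − 4·(-138) = 779
  W = 180 + 6·82 + 6·(-138) − 2·779 = -1714
  N = 177 + 5·82 + 5·779 + 5·(-1714) = -4088
  K = -32 + 5·(-1714) + (-4088) = -12690
Policy A (D + 33):
  D = 82 + 33 = 115
  Y = 190 − 4·115 = -270
  A = 227 − 4·(-270) = 1307
  W = 180 + 6·115 + 6·(-270) − 2·1307 = -3364
  N = 177 + 5·115 + 5·1307 + 5·(-3364) = -9533
  K = -32 + 5·(-3364) + (-9533) = -26385
ΔA = 1307 − 779 = 528; ΔK = -26385 − (-12690) = -13695
Score = 3·528 + 2·(-13695) = -25806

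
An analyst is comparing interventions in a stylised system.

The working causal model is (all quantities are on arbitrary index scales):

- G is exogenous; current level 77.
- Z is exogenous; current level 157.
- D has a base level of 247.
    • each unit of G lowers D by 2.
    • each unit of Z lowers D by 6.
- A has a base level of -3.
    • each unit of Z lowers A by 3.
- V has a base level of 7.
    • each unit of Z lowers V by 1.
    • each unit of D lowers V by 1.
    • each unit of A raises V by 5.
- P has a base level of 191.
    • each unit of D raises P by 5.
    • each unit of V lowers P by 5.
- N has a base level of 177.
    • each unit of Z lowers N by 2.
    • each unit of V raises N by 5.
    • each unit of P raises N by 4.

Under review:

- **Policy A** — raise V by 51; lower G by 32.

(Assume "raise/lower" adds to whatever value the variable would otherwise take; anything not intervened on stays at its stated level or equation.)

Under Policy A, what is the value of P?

Policy A (V + 51, G − 32):
  G = 77 − 32 = 45
  Z = 157
  D = 247 − 2·45 − 6·157 = -785
  A = -3 − 3·157 = -474
  V = 7 − 157 − (-785) + 5·(-474) (+51 from intervention) = -1684
  P = 191 + 5·(-785) − 5·(-1684) = 4686

4686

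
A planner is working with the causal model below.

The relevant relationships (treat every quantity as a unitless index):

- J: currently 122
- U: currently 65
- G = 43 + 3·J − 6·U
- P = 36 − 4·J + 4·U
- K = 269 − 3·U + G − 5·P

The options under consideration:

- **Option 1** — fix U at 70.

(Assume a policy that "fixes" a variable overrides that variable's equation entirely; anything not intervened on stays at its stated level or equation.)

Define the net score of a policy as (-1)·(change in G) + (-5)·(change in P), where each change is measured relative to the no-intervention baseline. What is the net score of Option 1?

Baseline:
  J = 122
  U = 65
  G = 43 + 3·122 − 6·65 = 19
  P = 36 − 4·122 + 4·65 = -192
Option 1 (U := 70):
  J = 122
  U = 70
  G = 43 + 3·122 − 6·70 = -11
  P = 36 − 4·122 + 4·70 = -172
ΔG = -11 − 19 = -30; ΔP = -172 − (-192) = 20
Score = (-1)·(-30) + (-5)·20 = -70

-70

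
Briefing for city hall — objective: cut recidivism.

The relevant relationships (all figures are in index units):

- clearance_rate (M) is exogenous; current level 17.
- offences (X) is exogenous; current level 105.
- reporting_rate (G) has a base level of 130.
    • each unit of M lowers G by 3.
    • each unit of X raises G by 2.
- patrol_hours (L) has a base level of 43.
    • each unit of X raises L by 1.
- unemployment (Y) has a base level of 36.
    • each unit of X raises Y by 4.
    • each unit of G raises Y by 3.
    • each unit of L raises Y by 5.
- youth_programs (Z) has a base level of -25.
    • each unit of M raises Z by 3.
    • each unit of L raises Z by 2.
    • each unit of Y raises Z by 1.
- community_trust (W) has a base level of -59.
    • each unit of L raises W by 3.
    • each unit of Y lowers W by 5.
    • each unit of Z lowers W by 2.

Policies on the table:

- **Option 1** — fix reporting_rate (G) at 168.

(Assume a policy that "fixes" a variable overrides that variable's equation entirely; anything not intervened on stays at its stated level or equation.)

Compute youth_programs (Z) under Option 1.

2022

Option 1 (G := 168):
  M = 17
  X = 105
  G = 168
  L = 43 + 105 = 148
  Y = 36 + 4·105 + 3·168 + 5·148 = 1700
  Z = -25 + 3·17 + 2·148 + 1700 = 2022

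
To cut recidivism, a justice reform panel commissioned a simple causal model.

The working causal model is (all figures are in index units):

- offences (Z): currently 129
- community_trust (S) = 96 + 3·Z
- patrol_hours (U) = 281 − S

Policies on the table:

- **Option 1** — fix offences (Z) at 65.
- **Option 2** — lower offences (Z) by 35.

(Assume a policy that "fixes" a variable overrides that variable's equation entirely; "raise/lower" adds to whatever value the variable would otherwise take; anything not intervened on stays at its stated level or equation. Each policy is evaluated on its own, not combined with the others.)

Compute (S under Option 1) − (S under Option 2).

-87

Option 1 (Z := 65):
  Z = 65
  S = 96 + 3·65 = 291
Option 2 (Z − 35):
  Z = 129 − 35 = 94
  S = 96 + 3·94 = 378
S: 291 − 378 = -87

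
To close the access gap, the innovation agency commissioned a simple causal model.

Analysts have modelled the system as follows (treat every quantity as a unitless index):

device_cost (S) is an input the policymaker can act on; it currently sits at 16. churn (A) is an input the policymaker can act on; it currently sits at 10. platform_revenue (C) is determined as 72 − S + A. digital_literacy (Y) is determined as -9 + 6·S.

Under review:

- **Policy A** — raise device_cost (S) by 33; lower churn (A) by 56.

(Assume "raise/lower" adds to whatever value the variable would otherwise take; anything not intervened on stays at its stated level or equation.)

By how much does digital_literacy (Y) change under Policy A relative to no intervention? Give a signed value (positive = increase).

Baseline:
  S = 16
  Y = -9 + 6·16 = 87
Policy A (S + 33, A − 56):
  S = 16 + 33 = 49
  Y = -9 + 6·49 = 285
Change in Y: 285 − 87 = 198

198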